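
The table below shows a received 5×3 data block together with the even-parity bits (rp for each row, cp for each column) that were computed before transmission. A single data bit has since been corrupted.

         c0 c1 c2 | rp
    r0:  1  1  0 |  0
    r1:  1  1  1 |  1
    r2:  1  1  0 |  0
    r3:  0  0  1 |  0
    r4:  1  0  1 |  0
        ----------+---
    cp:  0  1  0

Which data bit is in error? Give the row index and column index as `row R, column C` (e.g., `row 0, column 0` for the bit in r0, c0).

Recompute each row's even parity and compare to rp:
  r0: data parity 0, sent rp 0 → ok
  r1: data parity 1, sent rp 1 → ok
  r2: data parity 0, sent rp 0 → ok
  r3: data parity 1, sent rp 0 → mismatch
  r4: data parity 0, sent rp 0 → ok
Recompute each column's even parity and compare to cp:
  c0: data parity 0, sent cp 0 → ok
  c1: data parity 1, sent cp 1 → ok
  c2: data parity 1, sent cp 0 → mismatch
Exactly one row (r3) and one column (c2) fail → the flipped bit is at their intersection.

row 3, column 2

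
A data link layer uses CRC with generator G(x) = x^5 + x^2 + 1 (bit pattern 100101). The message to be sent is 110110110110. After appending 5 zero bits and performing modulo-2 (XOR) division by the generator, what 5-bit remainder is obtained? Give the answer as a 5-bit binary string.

00011

Append 5 zeros: 11011011011000000. Divide by 100101 (XOR where the leading bit is 1):
  pos 0: 110110 XOR 100101 = 010011
  pos 1: 100111 XOR 100101 = 000010
  pos 5: 101011 XOR 100101 = 001110
  pos 7: 111000 XOR 100101 = 011101
  pos 8: 111010 XOR 100101 = 011111
  pos 9: 111110 XOR 100101 = 011011
  pos 10: 110110 XOR 100101 = 010011
  pos 11: 100110 XOR 100101 = 000011
Remainder (last 5 bits) = 00011. This is the CRC / FCS.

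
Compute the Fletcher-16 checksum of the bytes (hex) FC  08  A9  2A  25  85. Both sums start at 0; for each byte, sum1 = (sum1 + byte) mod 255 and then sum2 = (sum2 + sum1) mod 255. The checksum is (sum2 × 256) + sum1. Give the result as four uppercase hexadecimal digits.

0B83

Running sums (mod 255):
  after byte 0 (FC): sum1=252, sum2=252
  after byte 1 (08): sum1=5, sum2=2
  after byte 2 (A9): sum1=174, sum2=176
  after byte 3 (2A): sum1=216, sum2=137
  after byte 4 (25): sum1=253, sum2=135
  after byte 5 (85): sum1=131, sum2=11
Checksum = sum2·256 + sum1 = 11·256 + 131 = 2947 = 0x0B83.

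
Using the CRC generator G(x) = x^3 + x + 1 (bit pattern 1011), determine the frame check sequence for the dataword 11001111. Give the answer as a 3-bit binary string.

000

Append 3 zeros: 11001111000. Divide by 1011 (XOR where the leading bit is 1):
  pos 0: 1100 XOR 1011 = 0111
  pos 1: 1111 XOR 1011 = 0100
  pos 2: 1001 XOR 1011 = 0010
  pos 4: 1011 XOR 1011 = 0000
Remainder (last 3 bits) = 000. This is the CRC / FCS.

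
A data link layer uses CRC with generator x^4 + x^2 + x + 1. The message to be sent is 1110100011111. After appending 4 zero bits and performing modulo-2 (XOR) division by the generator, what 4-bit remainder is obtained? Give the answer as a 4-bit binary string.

1000

Append 4 zeros: 11101000111110000. Divide by 10111 (XOR where the leading bit is 1):
  pos 0: 11101 XOR 10111 = 01010
  pos 1: 10100 XOR 10111 = 00011
  pos 4: 11001 XOR 10111 = 01110
  pos 5: 11101 XOR 10111 = 01010
  pos 6: 10101 XOR 10111 = 00010
  pos 9: 10110 XOR 10111 = 00001
Remainder (last 4 bits) = 1000. This is the CRC / FCS.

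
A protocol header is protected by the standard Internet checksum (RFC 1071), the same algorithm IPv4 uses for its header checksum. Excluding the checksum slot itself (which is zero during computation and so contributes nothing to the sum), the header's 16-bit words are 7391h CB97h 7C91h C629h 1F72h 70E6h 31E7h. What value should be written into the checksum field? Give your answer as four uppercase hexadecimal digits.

BBDB

One's-complement addition (fold any carry out of bit 15 back into bit 0):
  0x7391 + 0xCB97 = 0x13F28 → wrap carry → 0x3F29
  0x3F29 + 0x7C91 = 0x0BBBA
  0xBBBA + 0xC629 = 0x181E3 → wrap carry → 0x81E4
  0x81E4 + 0x1F72 = 0x0A156
  0xA156 + 0x70E6 = 0x1123C → wrap carry → 0x123D
  0x123D + 0x31E7 = 0x04424
One's-complement sum = 0x4424.
Checksum = ~0x4424 & 0xFFFF = 0xBBDB.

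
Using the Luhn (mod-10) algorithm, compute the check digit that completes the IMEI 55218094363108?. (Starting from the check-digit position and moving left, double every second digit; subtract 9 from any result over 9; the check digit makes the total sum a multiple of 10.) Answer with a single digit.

7

Partial digits right→left: 8 0 1 3 6 3 4 9 0 8 1 2 5 5
Double every second digit counting from the check-digit position (so the 1st, 3rd, 5th, ... of the partial from the right).
  doubled (with −9 where >9): 7 2 3 8 0 2 1 → sum 23
  kept as-is: 0 3 3 9 8 2 5 → sum 30
Total = 23 + 30 = 53.
Check digit = (10 − (53 mod 10)) mod 10 = 7.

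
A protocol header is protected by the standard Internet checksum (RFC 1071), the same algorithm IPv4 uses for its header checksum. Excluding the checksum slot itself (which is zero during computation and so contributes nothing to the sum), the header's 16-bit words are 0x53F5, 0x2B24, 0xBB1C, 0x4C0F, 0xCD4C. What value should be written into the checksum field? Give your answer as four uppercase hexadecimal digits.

AC6D

One's-complement addition (fold any carry out of bit 15 back into bit 0):
  0x53F5 + 0x2B24 = 0x07F19
  0x7F19 + 0xBB1C = 0x13A35 → wrap carry → 0x3A36
  0x3A36 + 0x4C0F = 0x08645
  0x8645 + 0xCD4C = 0x15391 → wrap carry → 0x5392
One's-complement sum = 0x5392.
Checksum = ~0x5392 & 0xFFFF = 0xAC6D.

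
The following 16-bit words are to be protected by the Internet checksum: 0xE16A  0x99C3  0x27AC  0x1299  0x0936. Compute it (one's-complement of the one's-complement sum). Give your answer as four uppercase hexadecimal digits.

One's-complement addition (fold any carry out of bit 15 back into bit 0):
  0xE16A + 0x99C3 = 0x17B2D → wrap carry → 0x7B2E
  0x7B2E + 0x27AC = 0x0A2DA
  0xA2DA + 0x1299 = 0x0B573
  0xB573 + 0x0936 = 0x0BEA9
One's-complement sum = 0xBEA9.
Checksum = ~0xBEA9 & 0xFFFF = 0x4156.

4156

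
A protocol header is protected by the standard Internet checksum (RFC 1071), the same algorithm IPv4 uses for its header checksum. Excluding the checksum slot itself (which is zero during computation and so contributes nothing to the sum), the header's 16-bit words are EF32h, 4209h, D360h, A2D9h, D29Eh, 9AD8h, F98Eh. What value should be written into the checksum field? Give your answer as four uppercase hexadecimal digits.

F182

One's-complement addition (fold any carry out of bit 15 back into bit 0):
  0xEF32 + 0x4209 = 0x1313B → wrap carry → 0x313C
  0x313C + 0xD360 = 0x1049C → wrap carry → 0x049D
  0x049D + 0xA2D9 = 0x0A776
  0xA776 + 0xD29E = 0x17A14 → wrap carry → 0x7A15
  0x7A15 + 0x9AD8 = 0x114ED → wrap carry → 0x14EE
  0x14EE + 0xF98E = 0x10E7C → wrap carry → 0x0E7D
One's-complement sum = 0x0E7D.
Checksum = ~0x0E7D & 0xFFFF = 0xF182.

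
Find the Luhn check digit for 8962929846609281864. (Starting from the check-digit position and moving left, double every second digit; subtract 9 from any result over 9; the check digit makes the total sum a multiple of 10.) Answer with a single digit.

4

Partial digits right→left: 4 6 8 1 8 2 9 0 6 6 4 8 9 2 9 2 6 9 8
Double every second digit counting from the check-digit position (so the 1st, 3rd, 5th, ... of the partial from the right).
  doubled (with −9 where >9): 8 7 7 9 3 8 9 9 3 7 → sum 70
  kept as-is: 6 1 2 0 6 8 2 2 9 → sum 36
Total = 70 + 36 = 106.
Check digit = (10 − (106 mod 10)) mod 10 = 4.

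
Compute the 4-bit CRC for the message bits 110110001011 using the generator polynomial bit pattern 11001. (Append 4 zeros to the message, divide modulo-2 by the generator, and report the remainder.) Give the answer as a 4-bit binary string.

Append 4 zeros: 1101100010110000. Divide by 11001 (XOR where the leading bit is 1):
  pos 0: 11011 XOR 11001 = 00010
  pos 3: 10000 XOR 11001 = 01001
  pos 4: 10011 XOR 11001 = 01010
  pos 5: 10100 XOR 11001 = 01101
  pos 6: 11011 XOR 11001 = 00010
  pos 9: 10100 XOR 11001 = 01101
  pos 10: 11010 XOR 11001 = 00011
Remainder (last 4 bits) = 0110. This is the CRC / FCS.

0110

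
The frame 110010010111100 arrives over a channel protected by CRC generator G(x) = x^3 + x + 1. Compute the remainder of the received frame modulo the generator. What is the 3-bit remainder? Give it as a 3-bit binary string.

000

Modulo-2 division of 110010010111100 by 1011:
  pos 0: 1100 XOR 1011 = 0111
  pos 1: 1111 XOR 1011 = 0100
  pos 2: 1000 XOR 1011 = 0011
  pos 4: 1101 XOR 1011 = 0110
  pos 5: 1100 XOR 1011 = 0111
  pos 6: 1111 XOR 1011 = 0100
  pos 7: 1001 XOR 1011 = 0010
  pos 9: 1011 XOR 1011 = 0000
Remainder = 000 (zero — the frame passes the CRC check).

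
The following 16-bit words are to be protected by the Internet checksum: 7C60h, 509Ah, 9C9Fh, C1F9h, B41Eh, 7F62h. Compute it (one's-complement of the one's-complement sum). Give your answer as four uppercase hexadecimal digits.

One's-complement addition (fold any carry out of bit 15 back into bit 0):
  0x7C60 + 0x509A = 0x0CCFA
  0xCCFA + 0x9C9F = 0x16999 → wrap carry → 0x699A
  0x699A + 0xC1F9 = 0x12B93 → wrap carry → 0x2B94
  0x2B94 + 0xB41E = 0x0DFB2
  0xDFB2 + 0x7F62 = 0x15F14 → wrap carry → 0x5F15
One's-complement sum = 0x5F15.
Checksum = ~0x5F15 & 0xFFFF = 0xA0EA.

A0EA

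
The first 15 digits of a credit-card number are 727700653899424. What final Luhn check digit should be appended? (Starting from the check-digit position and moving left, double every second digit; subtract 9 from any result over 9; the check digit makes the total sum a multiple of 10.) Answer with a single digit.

Partial digits right→left: 4 2 4 9 9 8 3 5 6 0 0 7 7 2 7
Double every second digit counting from the check-digit position (so the 1st, 3rd, 5th, ... of the partial from the right).
  doubled (with −9 where >9): 8 8 9 6 3 0 5 5 → sum 44
  kept as-is: 2 9 8 5 0 7 2 → sum 33
Total = 44 + 33 = 77.
Check digit = (10 − (77 mod 10)) mod 10 = 3.

3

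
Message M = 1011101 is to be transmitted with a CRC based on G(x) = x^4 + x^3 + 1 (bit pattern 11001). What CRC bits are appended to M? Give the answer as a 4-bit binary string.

Append 4 zeros: 10111010000. Divide by 11001 (XOR where the leading bit is 1):
  pos 0: 10111 XOR 11001 = 01110
  pos 1: 11100 XOR 11001 = 00101
  pos 3: 10110 XOR 11001 = 01111
  pos 4: 11110 XOR 11001 = 00111
  pos 6: 11100 XOR 11001 = 00101
Remainder (last 4 bits) = 0101. This is the CRC / FCS.

0101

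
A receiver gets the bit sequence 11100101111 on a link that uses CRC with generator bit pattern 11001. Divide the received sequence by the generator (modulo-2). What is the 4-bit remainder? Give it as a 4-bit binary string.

0101

Modulo-2 division of 11100101111 by 11001:
  pos 0: 11100 XOR 11001 = 00101
  pos 2: 10110 XOR 11001 = 01111
  pos 3: 11111 XOR 11001 = 00110
  pos 5: 11011 XOR 11001 = 00010
Remainder = 0101 (nonzero — an error is detected).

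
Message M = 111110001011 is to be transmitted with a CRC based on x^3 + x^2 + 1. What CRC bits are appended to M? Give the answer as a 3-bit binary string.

010

Append 3 zeros: 111110001011000. Divide by 1101 (XOR where the leading bit is 1):
  pos 0: 1111 XOR 1101 = 0010
  pos 2: 1010 XOR 1101 = 0111
  pos 3: 1110 XOR 1101 = 0011
  pos 5: 1101 XOR 1101 = 0000
  pos 10: 1100 XOR 1101 = 0001
Remainder (last 3 bits) = 010. This is the CRC / FCS.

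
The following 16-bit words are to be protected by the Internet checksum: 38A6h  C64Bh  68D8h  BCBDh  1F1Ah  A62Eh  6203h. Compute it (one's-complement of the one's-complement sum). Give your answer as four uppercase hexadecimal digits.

One's-complement addition (fold any carry out of bit 15 back into bit 0):
  0x38A6 + 0xC64B = 0x0FEF1
  0xFEF1 + 0x68D8 = 0x167C9 → wrap carry → 0x67CA
  0x67CA + 0xBCBD = 0x12487 → wrap carry → 0x2488
  0x2488 + 0x1F1A = 0x043A2
  0x43A2 + 0xA62E = 0x0E9D0
  0xE9D0 + 0x6203 = 0x14BD3 → wrap carry → 0x4BD4
One's-complement sum = 0x4BD4.
Checksum = ~0x4BD4 & 0xFFFF = 0xB42B.

B42B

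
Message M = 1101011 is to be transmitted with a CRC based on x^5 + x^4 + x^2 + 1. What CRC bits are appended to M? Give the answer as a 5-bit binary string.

10101

Append 5 zeros: 110101100000. Divide by 110101 (XOR where the leading bit is 1):
  pos 0: 110101 XOR 110101 = 000000
  pos 6: 100000 XOR 110101 = 010101
Remainder (last 5 bits) = 10101. This is the CRC / FCS.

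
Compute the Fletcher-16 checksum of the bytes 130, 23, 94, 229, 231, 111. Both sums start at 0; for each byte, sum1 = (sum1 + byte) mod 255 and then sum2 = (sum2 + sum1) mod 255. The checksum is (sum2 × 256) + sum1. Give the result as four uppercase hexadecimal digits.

Running sums (mod 255):
  after byte 0 (130): sum1=130, sum2=130
  after byte 1 (23): sum1=153, sum2=28
  after byte 2 (94): sum1=247, sum2=20
  after byte 3 (229): sum1=221, sum2=241
  after byte 4 (231): sum1=197, sum2=183
  after byte 5 (111): sum1=53, sum2=236
Checksum = sum2·256 + sum1 = 236·256 + 53 = 60469 = 0xEC35.

EC35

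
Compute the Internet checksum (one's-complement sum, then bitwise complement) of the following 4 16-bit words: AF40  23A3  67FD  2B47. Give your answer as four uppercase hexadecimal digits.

99D7

One's-complement addition (fold any carry out of bit 15 back into bit 0):
  0xAF40 + 0x23A3 = 0x0D2E3
  0xD2E3 + 0x67FD = 0x13AE0 → wrap carry → 0x3AE1
  0x3AE1 + 0x2B47 = 0x06628
One's-complement sum = 0x6628.
Checksum = ~0x6628 & 0xFFFF = 0x99D7.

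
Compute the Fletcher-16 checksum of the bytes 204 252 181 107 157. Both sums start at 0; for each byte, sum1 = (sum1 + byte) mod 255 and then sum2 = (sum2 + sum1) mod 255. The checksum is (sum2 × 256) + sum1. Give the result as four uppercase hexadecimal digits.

8988

Running sums (mod 255):
  after byte 0 (204): sum1=204, sum2=204
  after byte 1 (252): sum1=201, sum2=150
  after byte 2 (181): sum1=127, sum2=22
  after byte 3 (107): sum1=234, sum2=1
  after byte 4 (157): sum1=136, sum2=137
Checksum = sum2·256 + sum1 = 137·256 + 136 = 35208 = 0x8988.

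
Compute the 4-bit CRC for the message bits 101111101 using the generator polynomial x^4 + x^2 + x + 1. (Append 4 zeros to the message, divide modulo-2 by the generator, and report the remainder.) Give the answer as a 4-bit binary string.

Append 4 zeros: 1011111010000. Divide by 10111 (XOR where the leading bit is 1):
  pos 0: 10111 XOR 10111 = 00000
  pos 5: 11010 XOR 10111 = 01101
  pos 6: 11010 XOR 10111 = 01101
  pos 7: 11010 XOR 10111 = 01101
  pos 8: 11010 XOR 10111 = 01101
Remainder (last 4 bits) = 1101. This is the CRC / FCS.

1101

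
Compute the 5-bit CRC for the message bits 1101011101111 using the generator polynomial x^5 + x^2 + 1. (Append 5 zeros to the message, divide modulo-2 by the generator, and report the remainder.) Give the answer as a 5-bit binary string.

11011

Append 5 zeros: 110101110111100000. Divide by 100101 (XOR where the leading bit is 1):
  pos 0: 110101 XOR 100101 = 010000
  pos 1: 100001 XOR 100101 = 000100
  pos 4: 100101 XOR 100101 = 000000
  pos 10: 111000 XOR 100101 = 011101
  pos 11: 111010 XOR 100101 = 011111
  pos 12: 111110 XOR 100101 = 011011
Remainder (last 5 bits) = 11011. This is the CRC / FCS.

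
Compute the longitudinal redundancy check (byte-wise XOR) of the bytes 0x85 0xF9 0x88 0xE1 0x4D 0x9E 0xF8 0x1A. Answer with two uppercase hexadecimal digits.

XOR the bytes together:
  start with 0x85
  0x85 ⊕ 0xF9 = 0x7C
  0x7C ⊕ 0x88 = 0xF4
  0xF4 ⊕ 0xE1 = 0x15
  0x15 ⊕ 0x4D = 0x58
  0x58 ⊕ 0x9E = 0xC6
  0xC6 ⊕ 0xF8 = 0x3E
  0x3E ⊕ 0x1A = 0x24

24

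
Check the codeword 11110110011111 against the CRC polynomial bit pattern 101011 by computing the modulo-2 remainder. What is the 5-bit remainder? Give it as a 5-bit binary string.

01101

Modulo-2 division of 11110110011111 by 101011:
  pos 0: 111101 XOR 101011 = 010110
  pos 1: 101101 XOR 101011 = 000110
  pos 4: 110001 XOR 101011 = 011010
  pos 5: 110101 XOR 101011 = 011110
  pos 6: 111101 XOR 101011 = 010110
  pos 7: 101101 XOR 101011 = 000110
Remainder = 01101 (nonzero — an error is detected).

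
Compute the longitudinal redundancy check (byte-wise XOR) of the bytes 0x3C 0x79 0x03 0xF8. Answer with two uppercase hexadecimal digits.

XOR the bytes together:
  start with 0x3C
  0x3C ⊕ 0x79 = 0x45
  0x45 ⊕ 0x03 = 0x46
  0x46 ⊕ 0xF8 = 0xBE

BE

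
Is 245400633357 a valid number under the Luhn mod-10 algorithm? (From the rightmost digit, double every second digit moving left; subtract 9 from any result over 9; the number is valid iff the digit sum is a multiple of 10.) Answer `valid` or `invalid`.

invalid

From the right, keep odd positions and double even positions (subtract 9 from any doubled value over 9):
  doubled (positions 2,4,...): 1 6 3 0 1 4 → sum 15
  kept (positions 1,3,...): 7 3 3 0 4 4 → sum 21
Total = 36.
36 mod 10 = 6, so the number is invalid.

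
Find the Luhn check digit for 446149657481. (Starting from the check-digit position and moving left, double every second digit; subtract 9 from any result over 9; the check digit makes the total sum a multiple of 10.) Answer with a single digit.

Partial digits right→left: 1 8 4 7 5 6 9 4 1 6 4 4
Double every second digit counting from the check-digit position (so the 1st, 3rd, 5th, ... of the partial from the right).
  doubled (with −9 where >9): 2 8 1 9 2 8 → sum 30
  kept as-is: 8 7 6 4 6 4 → sum 35
Total = 30 + 35 = 65.
Check digit = (10 − (65 mod 10)) mod 10 = 5.

5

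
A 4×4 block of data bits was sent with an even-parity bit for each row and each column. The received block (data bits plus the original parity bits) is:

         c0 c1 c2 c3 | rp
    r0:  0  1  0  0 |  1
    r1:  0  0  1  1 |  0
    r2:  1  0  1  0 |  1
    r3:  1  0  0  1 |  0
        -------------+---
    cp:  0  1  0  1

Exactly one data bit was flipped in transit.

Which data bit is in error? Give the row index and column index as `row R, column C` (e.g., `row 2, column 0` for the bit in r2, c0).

Recompute each row's even parity and compare to rp:
  r0: data parity 1, sent rp 1 → ok
  r1: data parity 0, sent rp 0 → ok
  r2: data parity 0, sent rp 1 → mismatch
  r3: data parity 0, sent rp 0 → ok
Recompute each column's even parity and compare to cp:
  c0: data parity 0, sent cp 0 → ok
  c1: data parity 1, sent cp 1 → ok
  c2: data parity 0, sent cp 0 → ok
  c3: data parity 0, sent cp 1 → mismatch
Exactly one row (r2) and one column (c3) fail → the flipped bit is at their intersection.

row 2, column 3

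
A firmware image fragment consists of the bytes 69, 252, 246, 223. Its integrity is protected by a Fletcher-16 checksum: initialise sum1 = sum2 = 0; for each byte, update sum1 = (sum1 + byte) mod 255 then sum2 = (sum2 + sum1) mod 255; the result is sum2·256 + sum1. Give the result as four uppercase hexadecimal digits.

Running sums (mod 255):
  after byte 0 (69): sum1=69, sum2=69
  after byte 1 (252): sum1=66, sum2=135
  after byte 2 (246): sum1=57, sum2=192
  after byte 3 (223): sum1=25, sum2=217
Checksum = sum2·256 + sum1 = 217·256 + 25 = 55577 = 0xD919.

D919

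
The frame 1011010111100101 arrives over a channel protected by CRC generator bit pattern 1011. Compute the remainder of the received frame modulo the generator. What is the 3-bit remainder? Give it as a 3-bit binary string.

111

Modulo-2 division of 1011010111100101 by 1011:
  pos 0: 1011 XOR 1011 = 0000
  pos 5: 1011 XOR 1011 = 0000
  pos 9: 1100 XOR 1011 = 0111
  pos 10: 1111 XOR 1011 = 0100
  pos 11: 1000 XOR 1011 = 0011
Remainder = 111 (nonzero — an error is detected).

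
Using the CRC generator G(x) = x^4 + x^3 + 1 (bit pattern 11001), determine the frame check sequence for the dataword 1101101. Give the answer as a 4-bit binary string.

Append 4 zeros: 11011010000. Divide by 11001 (XOR where the leading bit is 1):
  pos 0: 11011 XOR 11001 = 00010
  pos 3: 10010 XOR 11001 = 01011
  pos 4: 10110 XOR 11001 = 01111
  pos 5: 11110 XOR 11001 = 00111
Remainder (last 4 bits) = 1110. This is the CRC / FCS.

1110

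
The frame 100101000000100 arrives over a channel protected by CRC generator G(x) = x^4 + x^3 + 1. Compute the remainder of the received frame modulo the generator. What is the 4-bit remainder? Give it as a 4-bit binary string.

Modulo-2 division of 100101000000100 by 11001:
  pos 0: 10010 XOR 11001 = 01011
  pos 1: 10111 XOR 11001 = 01110
  pos 2: 11100 XOR 11001 = 00101
  pos 4: 10100 XOR 11001 = 01101
  pos 5: 11010 XOR 11001 = 00011
  pos 8: 11001 XOR 11001 = 00000
Remainder = 0000 (zero — the frame passes the CRC check).

0000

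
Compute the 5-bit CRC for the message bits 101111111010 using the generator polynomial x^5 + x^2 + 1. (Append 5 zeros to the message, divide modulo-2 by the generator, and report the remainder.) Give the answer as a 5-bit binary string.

Append 5 zeros: 10111111101000000. Divide by 100101 (XOR where the leading bit is 1):
  pos 0: 101111 XOR 100101 = 001010
  pos 2: 101011 XOR 100101 = 001110
  pos 4: 111010 XOR 100101 = 011111
  pos 5: 111111 XOR 100101 = 011010
  pos 6: 110100 XOR 100101 = 010001
  pos 7: 100010 XOR 100101 = 000111
  pos 10: 111000 XOR 100101 = 011101
  pos 11: 111010 XOR 100101 = 011111
Remainder (last 5 bits) = 11111. This is the CRC / FCS.

11111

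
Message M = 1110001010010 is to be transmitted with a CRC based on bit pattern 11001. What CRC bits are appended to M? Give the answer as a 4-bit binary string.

0000

Append 4 zeros: 11100010100100000. Divide by 11001 (XOR where the leading bit is 1):
  pos 0: 11100 XOR 11001 = 00101
  pos 2: 10101 XOR 11001 = 01100
  pos 3: 11000 XOR 11001 = 00001
  pos 7: 11001 XOR 11001 = 00000
Remainder (last 4 bits) = 0000. This is the CRC / FCS.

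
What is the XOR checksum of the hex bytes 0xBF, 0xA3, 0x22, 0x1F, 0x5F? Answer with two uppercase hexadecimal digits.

7E

XOR the bytes together:
  start with 0xBF
  0xBF ⊕ 0xA3 = 0x1C
  0x1C ⊕ 0x22 = 0x3E
  0x3E ⊕ 0x1F = 0x21
  0x21 ⊕ 0x5F = 0x7E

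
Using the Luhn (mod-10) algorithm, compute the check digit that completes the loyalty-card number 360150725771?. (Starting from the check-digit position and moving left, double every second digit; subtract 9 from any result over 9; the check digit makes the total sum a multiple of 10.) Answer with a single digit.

Partial digits right→left: 1 7 7 5 2 7 0 5 1 0 6 3
Double every second digit counting from the check-digit position (so the 1st, 3rd, 5th, ... of the partial from the right).
  doubled (with −9 where >9): 2 5 4 0 2 3 → sum 16
  kept as-is: 7 5 7 5 0 3 → sum 27
Total = 16 + 27 = 43.
Check digit = (10 − (43 mod 10)) mod 10 = 7.

7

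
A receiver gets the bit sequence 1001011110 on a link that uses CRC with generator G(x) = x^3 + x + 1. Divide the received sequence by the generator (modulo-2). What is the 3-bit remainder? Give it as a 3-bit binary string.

Modulo-2 division of 1001011110 by 1011:
  pos 0: 1001 XOR 1011 = 0010
  pos 2: 1001 XOR 1011 = 0010
  pos 4: 1011 XOR 1011 = 0000
Remainder = 010 (nonzero — an error is detected).

010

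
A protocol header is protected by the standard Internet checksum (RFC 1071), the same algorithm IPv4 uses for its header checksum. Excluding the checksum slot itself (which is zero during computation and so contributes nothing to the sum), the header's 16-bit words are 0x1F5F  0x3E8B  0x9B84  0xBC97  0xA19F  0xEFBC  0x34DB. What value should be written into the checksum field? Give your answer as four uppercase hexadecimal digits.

83C1

One's-complement addition (fold any carry out of bit 15 back into bit 0):
  0x1F5F + 0x3E8B = 0x05DEA
  0x5DEA + 0x9B84 = 0x0F96E
  0xF96E + 0xBC97 = 0x1B605 → wrap carry → 0xB606
  0xB606 + 0xA19F = 0x157A5 → wrap carry → 0x57A6
  0x57A6 + 0xEFBC = 0x14762 → wrap carry → 0x4763
  0x4763 + 0x34DB = 0x07C3E
One's-complement sum = 0x7C3E.
Checksum = ~0x7C3E & 0xFFFF = 0x83C1.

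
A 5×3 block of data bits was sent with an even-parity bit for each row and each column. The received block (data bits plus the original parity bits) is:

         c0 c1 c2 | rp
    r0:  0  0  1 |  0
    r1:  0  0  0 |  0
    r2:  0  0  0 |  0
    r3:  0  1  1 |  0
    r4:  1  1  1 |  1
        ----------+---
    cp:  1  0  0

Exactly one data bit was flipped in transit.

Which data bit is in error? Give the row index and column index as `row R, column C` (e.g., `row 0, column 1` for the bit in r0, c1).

row 0, column 2

Recompute each row's even parity and compare to rp:
  r0: data parity 1, sent rp 0 → mismatch
  r1: data parity 0, sent rp 0 → ok
  r2: data parity 0, sent rp 0 → ok
  r3: data parity 0, sent rp 0 → ok
  r4: data parity 1, sent rp 1 → ok
Recompute each column's even parity and compare to cp:
  c0: data parity 1, sent cp 1 → ok
  c1: data parity 0, sent cp 0 → ok
  c2: data parity 1, sent cp 0 → mismatch
Exactly one row (r0) and one column (c2) fail → the flipped bit is at their intersection.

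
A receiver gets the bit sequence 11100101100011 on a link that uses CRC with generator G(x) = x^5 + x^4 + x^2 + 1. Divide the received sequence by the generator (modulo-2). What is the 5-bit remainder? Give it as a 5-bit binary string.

00000

Modulo-2 division of 11100101100011 by 110101:
  pos 0: 111001 XOR 110101 = 001100
  pos 2: 110001 XOR 110101 = 000100
  pos 5: 100100 XOR 110101 = 010001
  pos 6: 100010 XOR 110101 = 010111
  pos 7: 101111 XOR 110101 = 011010
  pos 8: 110101 XOR 110101 = 000000
Remainder = 00000 (zero — the frame passes the CRC check).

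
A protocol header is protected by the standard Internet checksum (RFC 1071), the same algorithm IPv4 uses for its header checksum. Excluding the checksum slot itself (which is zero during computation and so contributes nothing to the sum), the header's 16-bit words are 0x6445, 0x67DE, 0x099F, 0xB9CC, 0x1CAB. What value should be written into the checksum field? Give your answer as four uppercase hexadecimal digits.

53C5

One's-complement addition (fold any carry out of bit 15 back into bit 0):
  0x6445 + 0x67DE = 0x0CC23
  0xCC23 + 0x099F = 0x0D5C2
  0xD5C2 + 0xB9CC = 0x18F8E → wrap carry → 0x8F8F
  0x8F8F + 0x1CAB = 0x0AC3A
One's-complement sum = 0xAC3A.
Checksum = ~0xAC3A & 0xFFFF = 0x53C5.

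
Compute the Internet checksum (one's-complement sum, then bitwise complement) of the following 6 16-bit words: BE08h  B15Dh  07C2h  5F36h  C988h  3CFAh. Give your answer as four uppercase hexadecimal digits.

One's-complement addition (fold any carry out of bit 15 back into bit 0):
  0xBE08 + 0xB15D = 0x16F65 → wrap carry → 0x6F66
  0x6F66 + 0x07C2 = 0x07728
  0x7728 + 0x5F36 = 0x0D65E
  0xD65E + 0xC988 = 0x19FE6 → wrap carry → 0x9FE7
  0x9FE7 + 0x3CFA = 0x0DCE1
One's-complement sum = 0xDCE1.
Checksum = ~0xDCE1 & 0xFFFF = 0x231E.

231E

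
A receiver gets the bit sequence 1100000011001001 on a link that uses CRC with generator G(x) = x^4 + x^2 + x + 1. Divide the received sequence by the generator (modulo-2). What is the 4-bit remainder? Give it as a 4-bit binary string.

Modulo-2 division of 1100000011001001 by 10111:
  pos 0: 11000 XOR 10111 = 01111
  pos 1: 11110 XOR 10111 = 01001
  pos 2: 10010 XOR 10111 = 00101
  pos 4: 10101 XOR 10111 = 00010
  pos 7: 10100 XOR 10111 = 00011
  pos 10: 11100 XOR 10111 = 01011
  pos 11: 10111 XOR 10111 = 00000
Remainder = 0000 (zero — the frame passes the CRC check).

0000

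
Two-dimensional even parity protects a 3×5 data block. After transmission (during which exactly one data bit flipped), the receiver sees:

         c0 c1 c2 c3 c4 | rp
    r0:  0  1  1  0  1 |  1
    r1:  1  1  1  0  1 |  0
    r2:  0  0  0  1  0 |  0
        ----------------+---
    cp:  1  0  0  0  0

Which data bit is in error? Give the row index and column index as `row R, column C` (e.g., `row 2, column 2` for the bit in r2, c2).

row 2, column 3

Recompute each row's even parity and compare to rp:
  r0: data parity 1, sent rp 1 → ok
  r1: data parity 0, sent rp 0 → ok
  r2: data parity 1, sent rp 0 → mismatch
Recompute each column's even parity and compare to cp:
  c0: data parity 1, sent cp 1 → ok
  c1: data parity 0, sent cp 0 → ok
  c2: data parity 0, sent cp 0 → ok
  c3: data parity 1, sent cp 0 → mismatch
  c4: data parity 0, sent cp 0 → ok
Exactly one row (r2) and one column (c3) fail → the flipped bit is at their intersection.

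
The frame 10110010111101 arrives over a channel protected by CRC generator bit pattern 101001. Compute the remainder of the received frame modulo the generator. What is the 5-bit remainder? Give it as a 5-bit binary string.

10000

Modulo-2 division of 10110010111101 by 101001:
  pos 0: 101100 XOR 101001 = 000101
  pos 3: 101101 XOR 101001 = 000100
  pos 6: 100111 XOR 101001 = 001110
  pos 8: 111001 XOR 101001 = 010000
Remainder = 10000 (nonzero — an error is detected).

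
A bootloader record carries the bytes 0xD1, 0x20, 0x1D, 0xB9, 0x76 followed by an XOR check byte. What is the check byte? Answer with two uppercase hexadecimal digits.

XOR the bytes together:
  start with 0xD1
  0xD1 ⊕ 0x20 = 0xF1
  0xF1 ⊕ 0x1D = 0xEC
  0xEC ⊕ 0xB9 = 0x55
  0x55 ⊕ 0x76 = 0x23

23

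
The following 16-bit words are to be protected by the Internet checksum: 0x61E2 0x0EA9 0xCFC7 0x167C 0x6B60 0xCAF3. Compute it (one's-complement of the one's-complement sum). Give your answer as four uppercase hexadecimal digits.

One's-complement addition (fold any carry out of bit 15 back into bit 0):
  0x61E2 + 0x0EA9 = 0x0708B
  0x708B + 0xCFC7 = 0x14052 → wrap carry → 0x4053
  0x4053 + 0x167C = 0x056CF
  0x56CF + 0x6B60 = 0x0C22F
  0xC22F + 0xCAF3 = 0x18D22 → wrap carry → 0x8D23
One's-complement sum = 0x8D23.
Checksum = ~0x8D23 & 0xFFFF = 0x72DC.

72DC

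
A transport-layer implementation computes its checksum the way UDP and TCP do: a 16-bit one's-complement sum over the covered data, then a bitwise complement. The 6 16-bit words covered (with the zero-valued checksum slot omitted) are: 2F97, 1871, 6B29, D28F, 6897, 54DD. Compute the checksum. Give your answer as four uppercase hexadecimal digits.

BCC9

One's-complement addition (fold any carry out of bit 15 back into bit 0):
  0x2F97 + 0x1871 = 0x04808
  0x4808 + 0x6B29 = 0x0B331
  0xB331 + 0xD28F = 0x185C0 → wrap carry → 0x85C1
  0x85C1 + 0x6897 = 0x0EE58
  0xEE58 + 0x54DD = 0x14335 → wrap carry → 0x4336
One's-complement sum = 0x4336.
Checksum = ~0x4336 & 0xFFFF = 0xBCC9.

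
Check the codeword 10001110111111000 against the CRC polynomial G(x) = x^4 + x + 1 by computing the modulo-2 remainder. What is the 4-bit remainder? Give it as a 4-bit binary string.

Modulo-2 division of 10001110111111000 by 10011:
  pos 0: 10001 XOR 10011 = 00010
  pos 3: 10110 XOR 10011 = 00101
  pos 5: 10111 XOR 10011 = 00100
  pos 7: 10011 XOR 10011 = 00000
  pos 12: 11000 XOR 10011 = 01011
Remainder = 1011 (nonzero — an error is detected).

1011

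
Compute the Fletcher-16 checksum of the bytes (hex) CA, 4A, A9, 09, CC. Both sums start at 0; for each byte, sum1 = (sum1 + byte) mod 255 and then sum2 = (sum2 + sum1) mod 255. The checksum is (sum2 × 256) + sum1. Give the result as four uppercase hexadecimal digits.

FA94

Running sums (mod 255):
  after byte 0 (CA): sum1=202, sum2=202
  after byte 1 (4A): sum1=21, sum2=223
  after byte 2 (A9): sum1=190, sum2=158
  after byte 3 (09): sum1=199, sum2=102
  after byte 4 (CC): sum1=148, sum2=250
Checksum = sum2·256 + sum1 = 250·256 + 148 = 64148 = 0xFA94.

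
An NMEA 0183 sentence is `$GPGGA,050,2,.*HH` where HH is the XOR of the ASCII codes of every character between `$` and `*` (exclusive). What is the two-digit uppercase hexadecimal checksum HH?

XOR the ASCII codes of the payload characters:
  'G' = 0x47 → acc = 0x47
  'P' = 0x50 → acc = 0x17
  'G' = 0x47 → acc = 0x50
  'G' = 0x47 → acc = 0x17
  'A' = 0x41 → acc = 0x56
  ',' = 0x2C → acc = 0x7A
  '0' = 0x30 → acc = 0x4A
  '5' = 0x35 → acc = 0x7F
  '0' = 0x30 → acc = 0x4F
  ',' = 0x2C → acc = 0x63
  '2' = 0x32 → acc = 0x51
  ',' = 0x2C → acc = 0x7D
  '.' = 0x2E → acc = 0x53
Checksum = 0x53.

53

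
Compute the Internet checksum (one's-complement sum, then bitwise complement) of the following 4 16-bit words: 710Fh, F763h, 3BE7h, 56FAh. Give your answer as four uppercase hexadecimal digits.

04AB

One's-complement addition (fold any carry out of bit 15 back into bit 0):
  0x710F + 0xF763 = 0x16872 → wrap carry → 0x6873
  0x6873 + 0x3BE7 = 0x0A45A
  0xA45A + 0x56FA = 0x0FB54
One's-complement sum = 0xFB54.
Checksum = ~0xFB54 & 0xFFFF = 0x04AB.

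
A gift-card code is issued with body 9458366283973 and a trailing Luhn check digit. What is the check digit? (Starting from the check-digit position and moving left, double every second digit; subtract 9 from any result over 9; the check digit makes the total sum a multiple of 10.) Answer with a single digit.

9

Partial digits right→left: 3 7 9 3 8 2 6 6 3 8 5 4 9
Double every second digit counting from the check-digit position (so the 1st, 3rd, 5th, ... of the partial from the right).
  doubled (with −9 where >9): 6 9 7 3 6 1 9 → sum 41
  kept as-is: 7 3 2 6 8 4 → sum 30
Total = 41 + 30 = 71.
Check digit = (10 − (71 mod 10)) mod 10 = 9.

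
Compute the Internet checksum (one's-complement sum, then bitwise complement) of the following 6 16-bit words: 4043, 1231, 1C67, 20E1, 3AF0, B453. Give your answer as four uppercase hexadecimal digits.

One's-complement addition (fold any carry out of bit 15 back into bit 0):
  0x4043 + 0x1231 = 0x05274
  0x5274 + 0x1C67 = 0x06EDB
  0x6EDB + 0x20E1 = 0x08FBC
  0x8FBC + 0x3AF0 = 0x0CAAC
  0xCAAC + 0xB453 = 0x17EFF → wrap carry → 0x7F00
One's-complement sum = 0x7F00.
Checksum = ~0x7F00 & 0xFFFF = 0x80FF.

80FF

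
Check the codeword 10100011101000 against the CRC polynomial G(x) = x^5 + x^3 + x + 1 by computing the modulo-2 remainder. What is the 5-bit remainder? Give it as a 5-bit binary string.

00000

Modulo-2 division of 10100011101000 by 101011:
  pos 0: 101000 XOR 101011 = 000011
  pos 4: 111110 XOR 101011 = 010101
  pos 5: 101011 XOR 101011 = 000000
Remainder = 00000 (zero — the frame passes the CRC check).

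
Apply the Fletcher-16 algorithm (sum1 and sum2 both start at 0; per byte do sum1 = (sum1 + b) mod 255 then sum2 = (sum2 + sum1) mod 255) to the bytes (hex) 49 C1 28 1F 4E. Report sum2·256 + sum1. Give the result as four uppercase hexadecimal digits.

7AA0

Running sums (mod 255):
  after byte 0 (49): sum1=73, sum2=73
  after byte 1 (C1): sum1=11, sum2=84
  after byte 2 (28): sum1=51, sum2=135
  after byte 3 (1F): sum1=82, sum2=217
  after byte 4 (4E): sum1=160, sum2=122
Checksum = sum2·256 + sum1 = 122·256 + 160 = 31392 = 0x7AA0.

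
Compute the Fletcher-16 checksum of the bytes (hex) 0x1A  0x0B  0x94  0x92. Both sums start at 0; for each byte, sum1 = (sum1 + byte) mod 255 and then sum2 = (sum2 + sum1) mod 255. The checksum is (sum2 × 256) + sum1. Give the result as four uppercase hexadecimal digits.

Running sums (mod 255):
  after byte 0 (0x1A): sum1=26, sum2=26
  after byte 1 (0x0B): sum1=37, sum2=63
  after byte 2 (0x94): sum1=185, sum2=248
  after byte 3 (0x92): sum1=76, sum2=69
Checksum = sum2·256 + sum1 = 69·256 + 76 = 17740 = 0x454C.

454C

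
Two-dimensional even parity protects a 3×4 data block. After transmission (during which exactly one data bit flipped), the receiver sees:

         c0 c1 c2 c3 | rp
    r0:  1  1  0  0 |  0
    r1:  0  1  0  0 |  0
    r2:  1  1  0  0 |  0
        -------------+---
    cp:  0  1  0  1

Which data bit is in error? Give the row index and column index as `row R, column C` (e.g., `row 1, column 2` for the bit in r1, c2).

Recompute each row's even parity and compare to rp:
  r0: data parity 0, sent rp 0 → ok
  r1: data parity 1, sent rp 0 → mismatch
  r2: data parity 0, sent rp 0 → ok
Recompute each column's even parity and compare to cp:
  c0: data parity 0, sent cp 0 → ok
  c1: data parity 1, sent cp 1 → ok
  c2: data parity 0, sent cp 0 → ok
  c3: data parity 0, sent cp 1 → mismatch
Exactly one row (r1) and one column (c3) fail → the flipped bit is at their intersection.

row 1, column 3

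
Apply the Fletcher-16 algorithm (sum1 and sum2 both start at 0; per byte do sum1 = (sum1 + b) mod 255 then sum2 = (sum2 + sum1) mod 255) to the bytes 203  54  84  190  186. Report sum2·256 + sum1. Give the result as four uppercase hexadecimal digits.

Running sums (mod 255):
  after byte 0 (203): sum1=203, sum2=203
  after byte 1 (54): sum1=2, sum2=205
  after byte 2 (84): sum1=86, sum2=36
  after byte 3 (190): sum1=21, sum2=57
  after byte 4 (186): sum1=207, sum2=9
Checksum = sum2·256 + sum1 = 9·256 + 207 = 2511 = 0x09CF.

09CF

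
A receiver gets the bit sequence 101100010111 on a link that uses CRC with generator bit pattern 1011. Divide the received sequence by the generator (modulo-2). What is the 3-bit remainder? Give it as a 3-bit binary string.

Modulo-2 division of 101100010111 by 1011:
  pos 0: 1011 XOR 1011 = 0000
  pos 7: 1011 XOR 1011 = 0000
Remainder = 001 (nonzero — an error is detected).

001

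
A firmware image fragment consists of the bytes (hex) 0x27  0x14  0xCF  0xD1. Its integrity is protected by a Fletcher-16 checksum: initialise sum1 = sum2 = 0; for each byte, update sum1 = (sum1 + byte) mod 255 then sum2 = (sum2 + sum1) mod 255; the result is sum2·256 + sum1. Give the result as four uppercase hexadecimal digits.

Running sums (mod 255):
  after byte 0 (0x27): sum1=39, sum2=39
  after byte 1 (0x14): sum1=59, sum2=98
  after byte 2 (0xCF): sum1=11, sum2=109
  after byte 3 (0xD1): sum1=220, sum2=74
Checksum = sum2·256 + sum1 = 74·256 + 220 = 19164 = 0x4ADC.

4ADC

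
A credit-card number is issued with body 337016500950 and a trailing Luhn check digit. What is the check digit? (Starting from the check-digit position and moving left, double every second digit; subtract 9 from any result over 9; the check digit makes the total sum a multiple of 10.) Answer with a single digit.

Partial digits right→left: 0 5 9 0 0 5 6 1 0 7 3 3
Double every second digit counting from the check-digit position (so the 1st, 3rd, 5th, ... of the partial from the right).
  doubled (with −9 where >9): 0 9 0 3 0 6 → sum 18
  kept as-is: 5 0 5 1 7 3 → sum 21
Total = 18 + 21 = 39.
Check digit = (10 − (39 mod 10)) mod 10 = 1.

1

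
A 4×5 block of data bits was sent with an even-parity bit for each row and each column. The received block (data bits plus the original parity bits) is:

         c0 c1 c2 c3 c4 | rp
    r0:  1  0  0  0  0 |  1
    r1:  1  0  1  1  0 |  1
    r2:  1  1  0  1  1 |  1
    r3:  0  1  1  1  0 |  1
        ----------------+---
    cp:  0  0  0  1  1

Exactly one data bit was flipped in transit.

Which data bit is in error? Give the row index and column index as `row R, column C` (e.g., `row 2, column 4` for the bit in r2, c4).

Recompute each row's even parity and compare to rp:
  r0: data parity 1, sent rp 1 → ok
  r1: data parity 1, sent rp 1 → ok
  r2: data parity 0, sent rp 1 → mismatch
  r3: data parity 1, sent rp 1 → ok
Recompute each column's even parity and compare to cp:
  c0: data parity 1, sent cp 0 → mismatch
  c1: data parity 0, sent cp 0 → ok
  c2: data parity 0, sent cp 0 → ok
  c3: data parity 1, sent cp 1 → ok
  c4: data parity 1, sent cp 1 → ok
Exactly one row (r2) and one column (c0) fail → the flipped bit is at their intersection.

row 2, column 0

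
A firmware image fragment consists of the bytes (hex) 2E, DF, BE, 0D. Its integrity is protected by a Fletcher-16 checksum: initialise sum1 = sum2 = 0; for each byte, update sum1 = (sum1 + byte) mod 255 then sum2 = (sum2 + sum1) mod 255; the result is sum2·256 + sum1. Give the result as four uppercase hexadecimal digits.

E2D9

Running sums (mod 255):
  after byte 0 (2E): sum1=46, sum2=46
  after byte 1 (DF): sum1=14, sum2=60
  after byte 2 (BE): sum1=204, sum2=9
  after byte 3 (0D): sum1=217, sum2=226
Checksum = sum2·256 + sum1 = 226·256 + 217 = 58073 = 0xE2D9.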